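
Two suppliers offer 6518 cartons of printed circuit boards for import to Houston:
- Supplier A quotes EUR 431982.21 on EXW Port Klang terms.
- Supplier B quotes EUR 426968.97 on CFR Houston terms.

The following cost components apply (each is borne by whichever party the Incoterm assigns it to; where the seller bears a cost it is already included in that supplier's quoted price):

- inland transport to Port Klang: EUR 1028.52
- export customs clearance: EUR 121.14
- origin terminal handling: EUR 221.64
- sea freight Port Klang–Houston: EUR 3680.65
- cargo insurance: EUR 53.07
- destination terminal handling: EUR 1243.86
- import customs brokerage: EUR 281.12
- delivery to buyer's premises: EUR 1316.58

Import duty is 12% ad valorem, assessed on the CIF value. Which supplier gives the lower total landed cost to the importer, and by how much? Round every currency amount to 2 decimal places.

Supplier A (EXW):
CIF value = EXW price + inland to port + export clearance + origin terminal + freight + insurance = 431982.21 + 1028.52 + 121.14 + 221.64 + 3680.65 + 53.07 = 437087.23
Import duty = 437087.23 × 12% = 52450.47
Buyer bears (A): 1028.52 + 121.14 + 221.64 + 3680.65 + 53.07 + 1243.86 + 281.12 + 1316.58 = 7946.58
Landed cost (A) = invoice 431982.21 + 7946.58 + duty 52450.47 = 492379.26
Supplier B (CFR):
CIF value = CFR price + insurance = 426968.97 + 53.07 = 427022.04
Import duty = 427022.04 × 12% = 51242.64
Buyer bears (B): 53.07 + 1243.86 + 281.12 + 1316.58 = 2894.63
Landed cost (B) = invoice 426968.97 + 2894.63 + duty 51242.64 = 481106.24
Difference = |492379.26 − 481106.24| = 11273.02

Supplier B is cheaper by EUR 11273.02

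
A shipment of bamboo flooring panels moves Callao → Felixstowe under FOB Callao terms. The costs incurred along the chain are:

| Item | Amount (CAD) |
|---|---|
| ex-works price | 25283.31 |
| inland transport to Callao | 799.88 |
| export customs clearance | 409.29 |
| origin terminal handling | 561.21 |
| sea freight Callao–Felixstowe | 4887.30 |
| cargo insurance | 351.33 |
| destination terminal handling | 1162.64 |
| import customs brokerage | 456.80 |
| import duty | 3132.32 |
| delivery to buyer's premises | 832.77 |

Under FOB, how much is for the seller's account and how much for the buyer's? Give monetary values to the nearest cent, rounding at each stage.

FOB: the seller bears costs until goods are on board at the origin port; the buyer bears freight, insurance and all costs thereafter.
Seller's account: goods 25283.31 + inland to port 799.88 + export clearance 409.29 + origin terminal 561.21 = 27053.69
Buyer's account: freight 4887.30 + insurance 351.33 + destination terminal 1162.64 + brokerage 456.80 + duty 3132.32 + delivery 832.77 = 10823.16

Seller: CAD 27053.69; buyer: CAD 10823.16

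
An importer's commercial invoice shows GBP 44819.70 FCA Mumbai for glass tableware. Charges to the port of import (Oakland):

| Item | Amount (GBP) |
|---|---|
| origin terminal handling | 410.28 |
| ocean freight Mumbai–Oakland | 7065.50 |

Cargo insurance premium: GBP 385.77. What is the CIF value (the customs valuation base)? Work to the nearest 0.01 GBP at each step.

CIF value: GBP 52681.25

CIF = FCA price + pre-shipment costs + freight + insurance
CIF = 44819.70 + 410.28 + 7065.50 + 385.77 = 52681.25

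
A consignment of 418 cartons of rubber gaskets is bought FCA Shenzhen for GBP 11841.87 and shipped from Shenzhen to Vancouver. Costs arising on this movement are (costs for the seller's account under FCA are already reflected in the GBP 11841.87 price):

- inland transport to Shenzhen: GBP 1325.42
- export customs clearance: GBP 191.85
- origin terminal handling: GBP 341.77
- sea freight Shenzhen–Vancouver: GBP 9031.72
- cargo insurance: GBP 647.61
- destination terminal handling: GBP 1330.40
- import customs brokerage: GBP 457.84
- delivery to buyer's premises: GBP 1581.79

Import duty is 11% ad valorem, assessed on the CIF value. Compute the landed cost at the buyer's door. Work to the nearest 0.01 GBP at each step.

FCA: the seller delivers export-cleared goods to the carrier; the buyer bears costs from that point.
Already in the invoice (seller's account under FCA): inland to port, export clearance — exclude.
CIF value = FCA price + origin terminal + freight + insurance = 11841.87 + 341.77 + 9031.72 + 647.61 = 21862.97
Import duty = 21862.97 × 11% = 2404.93
Buyer bears: origin terminal 341.77 + freight 9031.72 + insurance 647.61 + destination terminal 1330.40 + brokerage 457.84 + delivery 1581.79 + duty 2404.93 = 15796.06
Landed cost = invoice 11841.87 + 15796.06 = 27637.93

Total landed cost: GBP 27637.93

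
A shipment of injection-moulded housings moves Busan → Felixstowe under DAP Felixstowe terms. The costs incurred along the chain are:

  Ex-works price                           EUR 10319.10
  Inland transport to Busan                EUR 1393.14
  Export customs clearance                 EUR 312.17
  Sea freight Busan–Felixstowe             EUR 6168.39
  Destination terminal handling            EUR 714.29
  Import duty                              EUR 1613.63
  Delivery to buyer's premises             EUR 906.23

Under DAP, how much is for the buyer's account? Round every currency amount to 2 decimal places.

DAP: the seller bears all costs to the named destination except import duty and clearance.
Seller's account: goods 10319.10 + inland to port 1393.14 + export clearance 312.17 + freight 6168.39 + destination terminal 714.29 + delivery 906.23 = 19813.32
Buyer's account: duty 1613.63 = 1613.63

Buyer's account: EUR 1613.63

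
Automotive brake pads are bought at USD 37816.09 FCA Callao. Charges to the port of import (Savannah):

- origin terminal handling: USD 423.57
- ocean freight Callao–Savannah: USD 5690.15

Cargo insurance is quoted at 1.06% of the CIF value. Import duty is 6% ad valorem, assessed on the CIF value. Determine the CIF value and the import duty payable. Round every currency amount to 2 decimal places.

Let C be the CIF value. C = FCA price + pre-shipment costs + freight + 1.06% × C
C − 1.06% × C = 37816.09 + 423.57 + 5690.15
0.9894 × C = 43929.81
C = 43929.81 / 0.9894 = 44400.45
Insurance premium = 1.06% × 44400.45 = 470.64
Import duty = 44400.45 × 6% = 2664.03

CIF value: USD 44400.45; import duty: USD 2664.03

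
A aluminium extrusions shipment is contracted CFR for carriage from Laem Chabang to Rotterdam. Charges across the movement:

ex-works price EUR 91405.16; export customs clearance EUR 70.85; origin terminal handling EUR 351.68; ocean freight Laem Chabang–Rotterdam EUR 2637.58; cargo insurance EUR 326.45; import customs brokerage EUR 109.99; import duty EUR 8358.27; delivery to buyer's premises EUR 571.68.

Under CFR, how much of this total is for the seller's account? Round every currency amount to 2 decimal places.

CFR: the seller pays costs through ocean freight to the destination port, but not insurance.
Seller's account: goods 91405.16 + export clearance 70.85 + origin terminal 351.68 + freight 2637.58 = 94465.27
Buyer's account: insurance 326.45 + brokerage 109.99 + duty 8358.27 + delivery 571.68 = 9366.39

Seller's account: EUR 94465.27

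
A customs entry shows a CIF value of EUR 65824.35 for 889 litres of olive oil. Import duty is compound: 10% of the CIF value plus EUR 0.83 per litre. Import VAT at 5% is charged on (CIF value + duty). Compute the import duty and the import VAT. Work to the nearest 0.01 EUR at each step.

Ad valorem component: 65824.35 × 10% = 6582.44
Specific component: 889 × 0.83 = 737.87
Import duty = 6582.44 + 737.87 = 7320.31
VAT base = CIF + duty = 65824.35 + 7320.31 = 73144.66
Import VAT = 73144.66 × 5% = 3657.23

Import duty: EUR 7320.31; import VAT: EUR 3657.23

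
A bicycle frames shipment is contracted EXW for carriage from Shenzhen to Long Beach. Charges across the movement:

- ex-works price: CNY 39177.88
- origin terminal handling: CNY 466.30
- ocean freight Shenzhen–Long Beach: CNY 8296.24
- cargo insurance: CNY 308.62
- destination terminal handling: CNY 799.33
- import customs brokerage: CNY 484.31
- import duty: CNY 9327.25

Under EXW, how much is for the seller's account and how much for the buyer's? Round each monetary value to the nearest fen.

Seller: CNY 39177.88; buyer: CNY 19682.05

EXW: the seller makes goods available at their premises; the buyer bears all onward costs.
Seller's account: goods 39177.88 = 39177.88
Buyer's account: origin terminal 466.30 + freight 8296.24 + insurance 308.62 + destination terminal 799.33 + brokerage 484.31 + duty 9327.25 = 19682.05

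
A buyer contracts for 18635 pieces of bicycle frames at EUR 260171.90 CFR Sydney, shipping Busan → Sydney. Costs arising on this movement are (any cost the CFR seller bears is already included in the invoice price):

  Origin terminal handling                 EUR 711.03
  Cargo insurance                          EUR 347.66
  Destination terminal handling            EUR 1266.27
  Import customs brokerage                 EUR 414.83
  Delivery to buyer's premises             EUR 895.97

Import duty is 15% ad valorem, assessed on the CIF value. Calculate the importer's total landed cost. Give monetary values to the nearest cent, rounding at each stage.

CFR: the seller pays costs through ocean freight to the destination port, but not insurance.
Already in the invoice (seller's account under CFR): origin terminal — exclude.
CIF value = CFR price + insurance = 260171.90 + 347.66 = 260519.56
Import duty = 260519.56 × 15% = 39077.93
Buyer bears: insurance 347.66 + destination terminal 1266.27 + brokerage 414.83 + delivery 895.97 + duty 39077.93 = 42002.66
Landed cost = invoice 260171.90 + 42002.66 = 302174.56

Total landed cost: EUR 302174.56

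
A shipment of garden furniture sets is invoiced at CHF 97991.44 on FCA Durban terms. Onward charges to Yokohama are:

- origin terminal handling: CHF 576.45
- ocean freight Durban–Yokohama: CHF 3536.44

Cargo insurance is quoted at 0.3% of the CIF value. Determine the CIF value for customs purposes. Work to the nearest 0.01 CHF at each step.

Let C be the CIF value. C = FCA price + pre-shipment costs + freight + 0.3% × C
C − 0.3% × C = 97991.44 + 576.45 + 3536.44
0.997 × C = 102104.33
C = 102104.33 / 0.997 = 102411.56
Insurance premium = 0.3% × 102411.56 = 307.23

CIF value: CHF 102411.56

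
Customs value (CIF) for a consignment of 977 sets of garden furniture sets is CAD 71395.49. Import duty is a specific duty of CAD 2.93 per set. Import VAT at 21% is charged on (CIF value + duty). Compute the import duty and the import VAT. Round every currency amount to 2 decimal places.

Import duty: CAD 2862.61; import VAT: CAD 15594.20

Import duty = 977 × 2.93 = 2862.61
VAT base = CIF + duty = 71395.49 + 2862.61 = 74258.10
Import VAT = 74258.10 × 21% = 15594.20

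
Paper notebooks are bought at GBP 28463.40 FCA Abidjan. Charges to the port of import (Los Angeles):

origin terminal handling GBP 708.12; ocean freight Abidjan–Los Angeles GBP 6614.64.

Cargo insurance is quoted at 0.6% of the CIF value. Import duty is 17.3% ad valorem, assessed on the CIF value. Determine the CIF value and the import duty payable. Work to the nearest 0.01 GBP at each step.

CIF value: GBP 36002.17; import duty: GBP 6228.38

Let C be the CIF value. C = FCA price + pre-shipment costs + freight + 0.6% × C
C − 0.6% × C = 28463.40 + 708.12 + 6614.64
0.994 × C = 35786.16
C = 35786.16 / 0.994 = 36002.17
Insurance premium = 0.6% × 36002.17 = 216.01
Import duty = 36002.17 × 17.3% = 6228.38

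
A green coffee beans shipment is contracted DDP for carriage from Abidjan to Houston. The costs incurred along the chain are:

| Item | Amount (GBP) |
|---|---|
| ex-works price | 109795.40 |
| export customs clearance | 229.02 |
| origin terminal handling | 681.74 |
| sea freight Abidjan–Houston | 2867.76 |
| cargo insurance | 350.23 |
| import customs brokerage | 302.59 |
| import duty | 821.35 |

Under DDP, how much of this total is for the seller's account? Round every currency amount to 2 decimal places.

DDP: the seller bears all costs including import duty.
Seller's account: goods 109795.40 + export clearance 229.02 + origin terminal 681.74 + freight 2867.76 + insurance 350.23 + brokerage 302.59 + duty 821.35 = 115048.09
Buyer's account: 0.00

Seller's account: GBP 115048.09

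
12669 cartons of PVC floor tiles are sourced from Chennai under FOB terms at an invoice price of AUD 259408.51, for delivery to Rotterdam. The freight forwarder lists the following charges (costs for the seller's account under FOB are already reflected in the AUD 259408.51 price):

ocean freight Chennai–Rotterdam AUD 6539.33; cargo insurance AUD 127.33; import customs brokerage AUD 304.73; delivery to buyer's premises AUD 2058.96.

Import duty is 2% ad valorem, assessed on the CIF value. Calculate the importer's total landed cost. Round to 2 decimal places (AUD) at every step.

Total landed cost: AUD 273760.36

FOB: the seller bears costs until goods are on board at the origin port; the buyer bears freight, insurance and all costs thereafter.
CIF value = FOB price + freight + insurance = 259408.51 + 6539.33 + 127.33 = 266075.17
Import duty = 266075.17 × 2% = 5321.50
Buyer bears: freight 6539.33 + insurance 127.33 + brokerage 304.73 + delivery 2058.96 + duty 5321.50 = 14351.85
Landed cost = invoice 259408.51 + 14351.85 = 273760.36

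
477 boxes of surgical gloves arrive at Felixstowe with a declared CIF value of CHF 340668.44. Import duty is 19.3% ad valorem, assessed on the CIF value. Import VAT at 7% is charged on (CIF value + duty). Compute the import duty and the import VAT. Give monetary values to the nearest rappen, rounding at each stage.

Import duty: CHF 65749.01; import VAT: CHF 28449.22

Import duty = 340668.44 × 19.3% = 65749.01
VAT base = CIF + duty = 340668.44 + 65749.01 = 406417.45
Import VAT = 406417.45 × 7% = 28449.22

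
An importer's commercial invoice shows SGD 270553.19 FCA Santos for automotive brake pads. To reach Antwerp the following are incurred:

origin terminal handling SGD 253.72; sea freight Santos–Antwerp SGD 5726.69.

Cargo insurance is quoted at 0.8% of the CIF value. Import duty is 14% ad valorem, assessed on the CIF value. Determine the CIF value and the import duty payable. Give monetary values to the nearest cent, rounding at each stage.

CIF value: SGD 278763.71; import duty: SGD 39026.92

Let C be the CIF value. C = FCA price + pre-shipment costs + freight + 0.8% × C
C − 0.8% × C = 270553.19 + 253.72 + 5726.69
0.992 × C = 276533.60
C = 276533.60 / 0.992 = 278763.71
Insurance premium = 0.8% × 278763.71 = 2230.11
Import duty = 278763.71 × 14% = 39026.92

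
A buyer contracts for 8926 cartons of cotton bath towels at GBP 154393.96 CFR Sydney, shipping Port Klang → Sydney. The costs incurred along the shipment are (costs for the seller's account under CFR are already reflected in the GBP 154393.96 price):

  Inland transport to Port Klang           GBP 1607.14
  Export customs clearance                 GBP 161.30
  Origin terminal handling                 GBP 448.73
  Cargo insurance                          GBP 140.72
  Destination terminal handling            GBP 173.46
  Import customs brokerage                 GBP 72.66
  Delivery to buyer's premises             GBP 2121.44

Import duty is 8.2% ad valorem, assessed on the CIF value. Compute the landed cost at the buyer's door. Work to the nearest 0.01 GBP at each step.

CFR: the seller pays costs through ocean freight to the destination port, but not insurance.
Already in the invoice (seller's account under CFR): inland to port, export clearance, origin terminal — exclude.
CIF value = CFR price + insurance = 154393.96 + 140.72 = 154534.68
Import duty = 154534.68 × 8.2% = 12671.84
Buyer bears: insurance 140.72 + destination terminal 173.46 + brokerage 72.66 + delivery 2121.44 + duty 12671.84 = 15180.12
Landed cost = invoice 154393.96 + 15180.12 = 169574.08

Total landed cost: GBP 169574.08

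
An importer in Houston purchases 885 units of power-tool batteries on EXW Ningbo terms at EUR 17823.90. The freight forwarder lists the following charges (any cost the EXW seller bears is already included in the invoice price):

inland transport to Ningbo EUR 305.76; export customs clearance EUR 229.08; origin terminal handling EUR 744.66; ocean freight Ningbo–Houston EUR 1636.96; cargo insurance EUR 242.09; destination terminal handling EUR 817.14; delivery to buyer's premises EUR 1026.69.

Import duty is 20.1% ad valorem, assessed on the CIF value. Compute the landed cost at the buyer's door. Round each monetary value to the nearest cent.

EXW: the seller makes goods available at their premises; the buyer bears all onward costs.
CIF value = EXW price + inland to port + export clearance + origin terminal + freight + insurance = 17823.90 + 305.76 + 229.08 + 744.66 + 1636.96 + 242.09 = 20982.45
Import duty = 20982.45 × 20.1% = 4217.47
Buyer bears: inland to port 305.76 + export clearance 229.08 + origin terminal 744.66 + freight 1636.96 + insurance 242.09 + destination terminal 817.14 + delivery 1026.69 + duty 4217.47 = 9219.85
Landed cost = invoice 17823.90 + 9219.85 = 27043.75

Total landed cost: EUR 27043.75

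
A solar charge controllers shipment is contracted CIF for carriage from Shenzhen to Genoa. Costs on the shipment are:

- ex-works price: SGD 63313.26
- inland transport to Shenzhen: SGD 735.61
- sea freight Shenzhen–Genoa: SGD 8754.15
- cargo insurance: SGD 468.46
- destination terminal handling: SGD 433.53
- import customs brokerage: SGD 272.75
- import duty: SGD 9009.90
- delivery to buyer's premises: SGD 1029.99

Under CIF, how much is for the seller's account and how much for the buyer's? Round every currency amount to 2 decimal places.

Seller: SGD 73271.48; buyer: SGD 10746.17

CIF: the seller pays costs through ocean freight and marine insurance to the destination port.
Seller's account: goods 63313.26 + inland to port 735.61 + freight 8754.15 + insurance 468.46 = 73271.48
Buyer's account: destination terminal 433.53 + brokerage 272.75 + duty 9009.90 + delivery 1029.99 = 10746.17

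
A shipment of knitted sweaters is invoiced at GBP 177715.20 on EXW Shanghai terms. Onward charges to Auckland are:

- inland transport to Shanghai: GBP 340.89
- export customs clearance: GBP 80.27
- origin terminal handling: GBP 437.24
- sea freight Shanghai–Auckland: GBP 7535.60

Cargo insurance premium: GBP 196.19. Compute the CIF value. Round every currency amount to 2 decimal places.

CIF = EXW price + pre-shipment costs + freight + insurance
CIF = 177715.20 + 340.89 + 80.27 + 437.24 + 7535.60 + 196.19 = 186305.39

CIF value: GBP 186305.39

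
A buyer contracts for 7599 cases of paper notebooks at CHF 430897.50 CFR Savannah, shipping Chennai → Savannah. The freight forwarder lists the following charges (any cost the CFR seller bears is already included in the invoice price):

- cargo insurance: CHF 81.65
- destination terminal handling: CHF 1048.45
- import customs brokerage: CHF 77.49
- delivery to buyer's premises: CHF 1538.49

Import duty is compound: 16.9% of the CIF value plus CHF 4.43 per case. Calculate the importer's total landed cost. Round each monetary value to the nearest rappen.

Total landed cost: CHF 540142.63

CFR: the seller pays costs through ocean freight to the destination port, but not insurance.
CIF value = CFR price + insurance = 430897.50 + 81.65 = 430979.15
Ad valorem component: 430979.15 × 16.9% = 72835.48
Specific component: 7599 × 4.43 = 33663.57
Import duty = 72835.48 + 33663.57 = 106499.05
Buyer bears: insurance 81.65 + destination terminal 1048.45 + brokerage 77.49 + delivery 1538.49 + duty 106499.05 = 109245.13
Landed cost = invoice 430897.50 + 109245.13 = 540142.63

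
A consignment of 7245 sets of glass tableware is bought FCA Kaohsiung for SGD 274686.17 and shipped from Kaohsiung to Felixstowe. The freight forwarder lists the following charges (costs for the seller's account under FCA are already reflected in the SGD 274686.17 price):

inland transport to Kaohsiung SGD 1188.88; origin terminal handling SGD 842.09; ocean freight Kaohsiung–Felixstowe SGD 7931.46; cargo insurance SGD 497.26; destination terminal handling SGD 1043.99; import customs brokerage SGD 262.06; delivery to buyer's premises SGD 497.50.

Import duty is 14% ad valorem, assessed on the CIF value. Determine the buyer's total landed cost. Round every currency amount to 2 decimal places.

FCA: the seller delivers export-cleared goods to the carrier; the buyer bears costs from that point.
Already in the invoice (seller's account under FCA): inland to port — exclude.
CIF value = FCA price + origin terminal + freight + insurance = 274686.17 + 842.09 + 7931.46 + 497.26 = 283956.98
Import duty = 283956.98 × 14% = 39753.98
Buyer bears: origin terminal 842.09 + freight 7931.46 + insurance 497.26 + destination terminal 1043.99 + brokerage 262.06 + delivery 497.50 + duty 39753.98 = 50828.34
Landed cost = invoice 274686.17 + 50828.34 = 325514.51

Total landed cost: SGD 325514.51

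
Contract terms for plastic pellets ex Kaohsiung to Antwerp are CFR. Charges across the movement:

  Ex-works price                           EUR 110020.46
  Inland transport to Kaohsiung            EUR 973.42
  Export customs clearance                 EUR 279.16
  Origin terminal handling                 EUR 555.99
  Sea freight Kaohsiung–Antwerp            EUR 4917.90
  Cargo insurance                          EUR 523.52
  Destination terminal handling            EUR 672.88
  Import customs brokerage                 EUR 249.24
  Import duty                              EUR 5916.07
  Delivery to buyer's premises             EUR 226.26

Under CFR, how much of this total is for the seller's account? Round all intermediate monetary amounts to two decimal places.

Seller's account: EUR 116746.93

CFR: the seller pays costs through ocean freight to the destination port, but not insurance.
Seller's account: goods 110020.46 + inland to port 973.42 + export clearance 279.16 + origin terminal 555.99 + freight 4917.90 = 116746.93
Buyer's account: insurance 523.52 + destination terminal 672.88 + brokerage 249.24 + duty 5916.07 + delivery 226.26 = 7587.97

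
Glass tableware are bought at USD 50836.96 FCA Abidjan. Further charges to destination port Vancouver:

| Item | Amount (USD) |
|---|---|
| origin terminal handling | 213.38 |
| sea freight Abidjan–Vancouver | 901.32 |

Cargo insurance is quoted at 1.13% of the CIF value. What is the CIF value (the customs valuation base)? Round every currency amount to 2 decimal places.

Let C be the CIF value. C = FCA price + pre-shipment costs + freight + 1.13% × C
C − 1.13% × C = 50836.96 + 213.38 + 901.32
0.9887 × C = 51951.66
C = 51951.66 / 0.9887 = 52545.42
Insurance premium = 1.13% × 52545.42 = 593.76

CIF value: USD 52545.42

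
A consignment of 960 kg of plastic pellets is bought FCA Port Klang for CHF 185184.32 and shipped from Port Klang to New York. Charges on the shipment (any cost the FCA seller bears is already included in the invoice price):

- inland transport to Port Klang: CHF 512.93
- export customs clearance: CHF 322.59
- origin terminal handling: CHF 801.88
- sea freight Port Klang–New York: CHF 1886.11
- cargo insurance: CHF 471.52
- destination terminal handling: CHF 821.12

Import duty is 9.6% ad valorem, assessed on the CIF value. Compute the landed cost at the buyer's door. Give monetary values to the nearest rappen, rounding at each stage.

FCA: the seller delivers export-cleared goods to the carrier; the buyer bears costs from that point.
Already in the invoice (seller's account under FCA): inland to port, export clearance — exclude.
CIF value = FCA price + origin terminal + freight + insurance = 185184.32 + 801.88 + 1886.11 + 471.52 = 188343.83
Import duty = 188343.83 × 9.6% = 18081.01
Buyer bears: origin terminal 801.88 + freight 1886.11 + insurance 471.52 + destination terminal 821.12 + duty 18081.01 = 22061.64
Landed cost = invoice 185184.32 + 22061.64 = 207245.96

Total landed cost: CHF 207245.96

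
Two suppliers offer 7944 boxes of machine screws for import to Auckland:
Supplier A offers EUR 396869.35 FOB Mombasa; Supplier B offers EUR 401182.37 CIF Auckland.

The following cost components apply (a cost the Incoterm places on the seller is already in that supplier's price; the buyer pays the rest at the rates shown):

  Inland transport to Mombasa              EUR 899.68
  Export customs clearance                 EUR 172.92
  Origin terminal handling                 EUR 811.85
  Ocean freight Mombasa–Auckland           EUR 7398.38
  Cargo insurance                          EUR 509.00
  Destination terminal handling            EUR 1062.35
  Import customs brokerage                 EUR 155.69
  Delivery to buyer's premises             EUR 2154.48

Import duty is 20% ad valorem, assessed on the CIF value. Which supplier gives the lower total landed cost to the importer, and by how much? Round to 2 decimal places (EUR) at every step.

Supplier B is cheaper by EUR 4313.24

Supplier A (FOB):
CIF value = FOB price + freight + insurance = 396869.35 + 7398.38 + 509.00 = 404776.73
Import duty = 404776.73 × 20% = 80955.35
Buyer bears (A): 7398.38 + 509.00 + 1062.35 + 155.69 + 2154.48 = 11279.90
Landed cost (A) = invoice 396869.35 + 11279.90 + duty 80955.35 = 489104.60
Supplier B (CIF):
The CIF price already equals the CIF value: 401182.37
Import duty = 401182.37 × 20% = 80236.47
Buyer bears (B): 1062.35 + 155.69 + 2154.48 = 3372.52
Landed cost (B) = invoice 401182.37 + 3372.52 + duty 80236.47 = 484791.36
Difference = |489104.60 − 484791.36| = 4313.24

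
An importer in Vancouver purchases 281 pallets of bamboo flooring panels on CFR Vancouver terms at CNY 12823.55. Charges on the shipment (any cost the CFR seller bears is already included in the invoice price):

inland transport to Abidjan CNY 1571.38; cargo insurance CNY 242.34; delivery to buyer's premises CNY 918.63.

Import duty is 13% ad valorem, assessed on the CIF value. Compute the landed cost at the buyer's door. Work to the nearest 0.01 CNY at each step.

CFR: the seller pays costs through ocean freight to the destination port, but not insurance.
Already in the invoice (seller's account under CFR): inland to port — exclude.
CIF value = CFR price + insurance = 12823.55 + 242.34 = 13065.89
Import duty = 13065.89 × 13% = 1698.57
Buyer bears: insurance 242.34 + delivery 918.63 + duty 1698.57 = 2859.54
Landed cost = invoice 12823.55 + 2859.54 = 15683.09

Total landed cost: CNY 15683.09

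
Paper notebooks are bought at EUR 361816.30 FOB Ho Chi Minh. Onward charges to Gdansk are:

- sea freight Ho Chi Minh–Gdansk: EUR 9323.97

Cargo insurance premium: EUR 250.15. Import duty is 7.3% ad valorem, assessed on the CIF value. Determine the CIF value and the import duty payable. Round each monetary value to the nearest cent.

CIF value: EUR 371390.42; import duty: EUR 27111.50

CIF = FOB price + freight + insurance
CIF = 361816.30 + 9323.97 + 250.15 = 371390.42
Import duty = 371390.42 × 7.3% = 27111.50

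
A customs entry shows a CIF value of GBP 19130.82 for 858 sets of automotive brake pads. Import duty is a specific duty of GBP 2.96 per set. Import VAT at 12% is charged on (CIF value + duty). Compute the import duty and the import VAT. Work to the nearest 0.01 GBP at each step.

Import duty: GBP 2539.68; import VAT: GBP 2600.46

Import duty = 858 × 2.96 = 2539.68
VAT base = CIF + duty = 19130.82 + 2539.68 = 21670.50
Import VAT = 21670.50 × 12% = 2600.46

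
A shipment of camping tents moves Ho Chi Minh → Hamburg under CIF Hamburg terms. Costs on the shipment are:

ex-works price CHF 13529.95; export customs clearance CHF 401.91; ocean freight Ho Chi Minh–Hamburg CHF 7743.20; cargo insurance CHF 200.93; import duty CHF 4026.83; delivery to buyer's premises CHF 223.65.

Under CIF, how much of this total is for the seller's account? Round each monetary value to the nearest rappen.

Seller's account: CHF 21875.99

CIF: the seller pays costs through ocean freight and marine insurance to the destination port.
Seller's account: goods 13529.95 + export clearance 401.91 + freight 7743.20 + insurance 200.93 = 21875.99
Buyer's account: duty 4026.83 + delivery 223.65 = 4250.48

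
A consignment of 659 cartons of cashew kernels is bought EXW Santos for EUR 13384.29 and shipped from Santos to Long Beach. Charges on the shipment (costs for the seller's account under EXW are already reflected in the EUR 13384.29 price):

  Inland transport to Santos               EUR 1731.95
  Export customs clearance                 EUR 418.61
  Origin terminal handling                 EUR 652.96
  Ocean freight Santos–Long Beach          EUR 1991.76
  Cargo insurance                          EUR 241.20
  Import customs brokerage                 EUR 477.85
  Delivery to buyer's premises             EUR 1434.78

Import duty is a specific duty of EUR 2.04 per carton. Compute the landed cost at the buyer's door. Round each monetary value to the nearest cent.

Total landed cost: EUR 21677.76

EXW: the seller makes goods available at their premises; the buyer bears all onward costs.
CIF value = EXW price + inland to port + export clearance + origin terminal + freight + insurance = 13384.29 + 1731.95 + 418.61 + 652.96 + 1991.76 + 241.20 = 18420.77
Import duty = 659 × 2.04 = 1344.36
Buyer bears: inland to port 1731.95 + export clearance 418.61 + origin terminal 652.96 + freight 1991.76 + insurance 241.20 + brokerage 477.85 + delivery 1434.78 + duty 1344.36 = 8293.47
Landed cost = invoice 13384.29 + 8293.47 = 21677.76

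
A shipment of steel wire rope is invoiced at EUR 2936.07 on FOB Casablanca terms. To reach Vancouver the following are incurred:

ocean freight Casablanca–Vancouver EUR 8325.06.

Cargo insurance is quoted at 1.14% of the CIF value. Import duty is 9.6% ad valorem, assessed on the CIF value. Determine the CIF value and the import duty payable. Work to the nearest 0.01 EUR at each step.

Let C be the CIF value. C = FOB price + freight + 1.14% × C
C − 1.14% × C = 2936.07 + 8325.06
0.9886 × C = 11261.13
C = 11261.13 / 0.9886 = 11390.99
Insurance premium = 1.14% × 11390.99 = 129.86
Import duty = 11390.99 × 9.6% = 1093.54

CIF value: EUR 11390.99; import duty: EUR 1093.54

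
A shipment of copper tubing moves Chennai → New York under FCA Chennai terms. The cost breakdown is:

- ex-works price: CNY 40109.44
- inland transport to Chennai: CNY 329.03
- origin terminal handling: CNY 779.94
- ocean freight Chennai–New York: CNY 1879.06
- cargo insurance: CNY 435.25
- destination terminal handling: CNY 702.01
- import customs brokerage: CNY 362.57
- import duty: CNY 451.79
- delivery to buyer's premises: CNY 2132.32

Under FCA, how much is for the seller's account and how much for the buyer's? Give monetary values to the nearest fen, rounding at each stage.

FCA: the seller delivers export-cleared goods to the carrier; the buyer bears costs from that point.
Seller's account: goods 40109.44 + inland to port 329.03 = 40438.47
Buyer's account: origin terminal 779.94 + freight 1879.06 + insurance 435.25 + destination terminal 702.01 + brokerage 362.57 + duty 451.79 + delivery 2132.32 = 6742.94

Seller: CNY 40438.47; buyer: CNY 6742.94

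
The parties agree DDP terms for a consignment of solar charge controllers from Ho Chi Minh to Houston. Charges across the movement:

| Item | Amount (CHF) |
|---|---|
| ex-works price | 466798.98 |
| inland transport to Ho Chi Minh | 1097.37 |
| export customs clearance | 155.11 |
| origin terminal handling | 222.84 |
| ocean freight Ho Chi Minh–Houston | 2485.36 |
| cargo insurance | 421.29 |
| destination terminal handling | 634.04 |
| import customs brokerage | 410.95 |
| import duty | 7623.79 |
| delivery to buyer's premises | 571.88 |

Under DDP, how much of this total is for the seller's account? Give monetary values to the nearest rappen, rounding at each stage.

Seller's account: CHF 480421.61

DDP: the seller bears all costs including import duty.
Seller's account: goods 466798.98 + inland to port 1097.37 + export clearance 155.11 + origin terminal 222.84 + freight 2485.36 + insurance 421.29 + destination terminal 634.04 + brokerage 410.95 + duty 7623.79 + delivery 571.88 = 480421.61
Buyer's account: 0.00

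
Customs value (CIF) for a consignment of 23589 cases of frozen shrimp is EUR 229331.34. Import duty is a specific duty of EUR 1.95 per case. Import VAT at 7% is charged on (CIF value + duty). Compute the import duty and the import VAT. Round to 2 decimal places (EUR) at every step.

Import duty: EUR 45998.55; import VAT: EUR 19273.09

Import duty = 23589 × 1.95 = 45998.55
VAT base = CIF + duty = 229331.34 + 45998.55 = 275329.89
Import VAT = 275329.89 × 7% = 19273.09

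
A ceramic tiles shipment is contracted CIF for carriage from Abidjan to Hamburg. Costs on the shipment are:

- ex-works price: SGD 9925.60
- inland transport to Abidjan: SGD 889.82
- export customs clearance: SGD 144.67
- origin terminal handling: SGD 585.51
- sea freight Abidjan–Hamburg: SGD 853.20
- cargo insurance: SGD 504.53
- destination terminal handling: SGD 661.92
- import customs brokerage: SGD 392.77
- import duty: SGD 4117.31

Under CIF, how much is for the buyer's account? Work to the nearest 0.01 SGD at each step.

CIF: the seller pays costs through ocean freight and marine insurance to the destination port.
Seller's account: goods 9925.60 + inland to port 889.82 + export clearance 144.67 + origin terminal 585.51 + freight 853.20 + insurance 504.53 = 12903.33
Buyer's account: destination terminal 661.92 + brokerage 392.77 + duty 4117.31 = 5172.00

Buyer's account: SGD 5172.00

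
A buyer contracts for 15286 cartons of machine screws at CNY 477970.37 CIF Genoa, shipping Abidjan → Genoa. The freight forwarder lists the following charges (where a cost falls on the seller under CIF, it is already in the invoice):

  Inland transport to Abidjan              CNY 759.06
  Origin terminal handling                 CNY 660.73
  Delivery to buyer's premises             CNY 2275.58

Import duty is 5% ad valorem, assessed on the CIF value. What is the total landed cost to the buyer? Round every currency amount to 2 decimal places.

CIF: the seller pays costs through ocean freight and marine insurance to the destination port.
Already in the invoice (seller's account under CIF): inland to port, origin terminal — exclude.
The CIF price already equals the CIF value: 477970.37
Import duty = 477970.37 × 5% = 23898.52
Buyer bears: delivery 2275.58 + duty 23898.52 = 26174.10
Landed cost = invoice 477970.37 + 26174.10 = 504144.47

Total landed cost: CNY 504144.47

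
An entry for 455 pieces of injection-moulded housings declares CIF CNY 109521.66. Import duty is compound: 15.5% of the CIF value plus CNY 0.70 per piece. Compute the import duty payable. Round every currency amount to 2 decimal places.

Import duty: CNY 17294.36

Ad valorem component: 109521.66 × 15.5% = 16975.86
Specific component: 455 × 0.70 = 318.50
Import duty = 16975.86 + 318.50 = 17294.36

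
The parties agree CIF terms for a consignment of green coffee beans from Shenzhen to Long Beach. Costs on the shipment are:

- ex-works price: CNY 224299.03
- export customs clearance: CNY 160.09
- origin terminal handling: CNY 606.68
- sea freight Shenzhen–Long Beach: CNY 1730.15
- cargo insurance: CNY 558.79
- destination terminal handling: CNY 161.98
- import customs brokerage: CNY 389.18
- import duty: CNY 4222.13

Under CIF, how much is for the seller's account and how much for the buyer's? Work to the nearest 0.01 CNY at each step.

CIF: the seller pays costs through ocean freight and marine insurance to the destination port.
Seller's account: goods 224299.03 + export clearance 160.09 + origin terminal 606.68 + freight 1730.15 + insurance 558.79 = 227354.74
Buyer's account: destination terminal 161.98 + brokerage 389.18 + duty 4222.13 = 4773.29

Seller: CNY 227354.74; buyer: CNY 4773.29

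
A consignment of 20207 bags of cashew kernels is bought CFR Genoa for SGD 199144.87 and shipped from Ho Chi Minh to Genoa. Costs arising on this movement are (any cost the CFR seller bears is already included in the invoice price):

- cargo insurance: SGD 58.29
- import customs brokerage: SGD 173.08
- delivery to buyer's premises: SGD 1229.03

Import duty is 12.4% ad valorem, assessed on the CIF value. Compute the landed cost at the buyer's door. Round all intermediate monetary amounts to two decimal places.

CFR: the seller pays costs through ocean freight to the destination port, but not insurance.
CIF value = CFR price + insurance = 199144.87 + 58.29 = 199203.16
Import duty = 199203.16 × 12.4% = 24701.19
Buyer bears: insurance 58.29 + brokerage 173.08 + delivery 1229.03 + duty 24701.19 = 26161.59
Landed cost = invoice 199144.87 + 26161.59 = 225306.46

Total landed cost: SGD 225306.46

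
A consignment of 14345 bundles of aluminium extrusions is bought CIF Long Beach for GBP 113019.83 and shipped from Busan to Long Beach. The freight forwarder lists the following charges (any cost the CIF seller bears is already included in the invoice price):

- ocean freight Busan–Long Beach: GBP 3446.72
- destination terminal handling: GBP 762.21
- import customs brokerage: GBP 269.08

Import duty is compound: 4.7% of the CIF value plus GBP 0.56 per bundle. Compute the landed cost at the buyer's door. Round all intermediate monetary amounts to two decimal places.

CIF: the seller pays costs through ocean freight and marine insurance to the destination port.
Already in the invoice (seller's account under CIF): freight — exclude.
The CIF price already equals the CIF value: 113019.83
Ad valorem component: 113019.83 × 4.7% = 5311.93
Specific component: 14345 × 0.56 = 8033.20
Import duty = 5311.93 + 8033.20 = 13345.13
Buyer bears: destination terminal 762.21 + brokerage 269.08 + duty 13345.13 = 14376.42
Landed cost = invoice 113019.83 + 14376.42 = 127396.25

Total landed cost: GBP 127396.25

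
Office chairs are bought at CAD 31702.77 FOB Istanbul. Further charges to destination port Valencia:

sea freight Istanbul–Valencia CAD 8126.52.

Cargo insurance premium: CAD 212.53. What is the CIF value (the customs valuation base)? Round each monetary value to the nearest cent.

CIF = FOB price + freight + insurance
CIF = 31702.77 + 8126.52 + 212.53 = 40041.82

CIF value: CAD 40041.82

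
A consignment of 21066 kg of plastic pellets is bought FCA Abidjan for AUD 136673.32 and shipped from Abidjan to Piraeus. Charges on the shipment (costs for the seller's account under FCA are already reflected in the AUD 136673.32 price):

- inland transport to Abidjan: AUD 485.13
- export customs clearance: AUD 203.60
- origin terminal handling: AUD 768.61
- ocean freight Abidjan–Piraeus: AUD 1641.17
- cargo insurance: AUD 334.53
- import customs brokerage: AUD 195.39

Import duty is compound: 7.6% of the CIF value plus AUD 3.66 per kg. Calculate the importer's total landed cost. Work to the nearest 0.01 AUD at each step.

Total landed cost: AUD 227310.32

FCA: the seller delivers export-cleared goods to the carrier; the buyer bears costs from that point.
Already in the invoice (seller's account under FCA): inland to port, export clearance — exclude.
CIF value = FCA price + origin terminal + freight + insurance = 136673.32 + 768.61 + 1641.17 + 334.53 = 139417.63
Ad valorem component: 139417.63 × 7.6% = 10595.74
Specific component: 21066 × 3.66 = 77101.56
Import duty = 10595.74 + 77101.56 = 87697.30
Buyer bears: origin terminal 768.61 + freight 1641.17 + insurance 334.53 + brokerage 195.39 + duty 87697.30 = 90637.00
Landed cost = invoice 136673.32 + 90637.00 = 227310.32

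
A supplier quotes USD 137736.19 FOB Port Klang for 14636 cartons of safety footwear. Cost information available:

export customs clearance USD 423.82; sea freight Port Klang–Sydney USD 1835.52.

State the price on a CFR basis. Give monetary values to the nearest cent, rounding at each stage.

Not relevant to the conversion: export clearance — on the seller under both FOB and CFR; already in the FOB price and stays in the CFR price.
From FOB to CFR, the seller additionally bears: freight.
CFR price = 137736.19 + 1835.52 = 139571.71

CFR price: USD 139571.71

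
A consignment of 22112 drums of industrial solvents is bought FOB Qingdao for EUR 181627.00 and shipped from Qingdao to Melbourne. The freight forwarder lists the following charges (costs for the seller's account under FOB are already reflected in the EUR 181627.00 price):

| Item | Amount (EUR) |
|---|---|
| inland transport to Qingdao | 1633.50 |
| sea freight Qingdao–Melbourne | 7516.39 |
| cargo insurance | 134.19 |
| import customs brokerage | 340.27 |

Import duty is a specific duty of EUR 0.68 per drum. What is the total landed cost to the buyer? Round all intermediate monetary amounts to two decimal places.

FOB: the seller bears costs until goods are on board at the origin port; the buyer bears freight, insurance and all costs thereafter.
Already in the invoice (seller's account under FOB): inland to port — exclude.
CIF value = FOB price + freight + insurance = 181627.00 + 7516.39 + 134.19 = 189277.58
Import duty = 22112 × 0.68 = 15036.16
Buyer bears: freight 7516.39 + insurance 134.19 + brokerage 340.27 + duty 15036.16 = 23027.01
Landed cost = invoice 181627.00 + 23027.01 = 204654.01

Total landed cost: EUR 204654.01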